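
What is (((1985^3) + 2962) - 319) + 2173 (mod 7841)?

(1985)^3 ≡ 4012 (mod 7841)
4012 + 2962 = 6974
6974 - 319 = 6655
6655 + 2173 = 8828 ≡ 987 (mod 7841)

987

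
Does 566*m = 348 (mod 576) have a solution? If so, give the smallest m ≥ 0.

gcd(566, 576) = 2, and 2 | 348, so solutions exist.
Divide through by 2: 283*m = 174 (mod 288).
283⁻¹ ≡ 115 (mod 288).
m ≡ 115*174 ≡ 138 (mod 288).
The smallest non-negative solution is m = 138.

138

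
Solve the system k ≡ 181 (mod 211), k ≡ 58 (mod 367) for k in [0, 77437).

211⁻¹ mod 367: 211·327 ≡ 1 (mod 367), so 211⁻¹ ≡ 327.
k = 181 + 211·((58 − 181)·327 mod 367) = 181 + 211·149 = 31620.

31620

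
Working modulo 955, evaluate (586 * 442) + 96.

586 * 442 = 259012 ≡ 207 (mod 955)
207 + 96 = 303

303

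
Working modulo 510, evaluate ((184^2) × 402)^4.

(184)^2 ≡ 196 (mod 510)
196 × 402 = 78792 ≡ 252 (mod 510)
(252)^4 ≡ 336 (mod 510)

336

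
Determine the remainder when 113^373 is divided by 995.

298

Compute successive squares:
373 in binary is 101110101, i.e. 373 = 256 + 64 + 32 + 16 + 4 + 1.
113^1 ≡ 113 (mod 995)
113^2 ≡ 113^2 = 12769 ≡ 829 (mod 995)
113^4 ≡ 829^2 = 687241 ≡ 691 (mod 995)
113^8 ≡ 691^2 = 477481 ≡ 876 (mod 995)
113^16 ≡ 876^2 = 767376 ≡ 231 (mod 995)
113^32 ≡ 231^2 = 53361 ≡ 626 (mod 995)
113^64 ≡ 626^2 = 391876 ≡ 841 (mod 995)
113^128 ≡ 841^2 = 707281 ≡ 831 (mod 995)
113^256 ≡ 831^2 = 690561 ≡ 31 (mod 995)
113^373 = 113^256 × 113^64 × 113^32 × 113^16 × 113^4 × 113^1 ≡ 31 × 841 × 626 × 231 × 691 × 113 (mod 995).
Accumulate the product:
31 × 841 = 26071 ≡ 201
201 × 626 = 125826 ≡ 456
456 × 231 = 105336 ≡ 861
861 × 691 = 594951 ≡ 936
936 × 113 = 105768 ≡ 298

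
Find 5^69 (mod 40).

Compute successive squares:
69 in binary is 1000101, i.e. 69 = 64 + 4 + 1.
5^1 ≡ 5 (mod 40)
5^2 ≡ 5^2 = 25 (mod 40)
5^4 ≡ 25^2 = 625 ≡ 25 (mod 40)
5^8 ≡ 25^2 = 625 ≡ 25 (mod 40)
5^16 ≡ 25^2 = 625 ≡ 25 (mod 40)
5^32 ≡ 25^2 = 625 ≡ 25 (mod 40)
5^64 ≡ 25^2 = 625 ≡ 25 (mod 40)
5^69 = 5^64 * 5^4 * 5^1 ≡ 25 * 25 * 5 (mod 40).
Accumulate the product:
25 * 25 = 625 ≡ 25
25 * 5 = 125 ≡ 5

5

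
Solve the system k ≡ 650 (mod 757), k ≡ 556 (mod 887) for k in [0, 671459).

197470

757⁻¹ mod 887: 757·771 ≡ 1 (mod 887), so 757⁻¹ ≡ 771.
k = 650 + 757·((556 − 650)·771 mod 887) = 650 + 757·260 = 197470.
Check: 197470 mod 757 = 650, 197470 mod 887 = 556. ✓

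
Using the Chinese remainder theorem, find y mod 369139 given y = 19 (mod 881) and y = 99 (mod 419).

164766

881⁻¹ mod 419: 881*39 ≡ 1 (mod 419), so 881⁻¹ ≡ 39.
y = 19 + 881*((99 − 19)*39 mod 419) = 19 + 881*187 = 164766.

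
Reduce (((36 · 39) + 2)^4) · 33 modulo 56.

40

36 · 39 = 1404 ≡ 4 (mod 56)
4 + 2 = 6
(6)^4 ≡ 8 (mod 56)
8 · 33 = 264 ≡ 40 (mod 56)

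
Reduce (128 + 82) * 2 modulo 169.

128 + 82 = 210 ≡ 41 (mod 169)
41 * 2 = 82

82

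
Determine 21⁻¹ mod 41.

2

41 = 1·21 + 20
21 = 1·20 + 1
20 = 20·1 + 0
gcd(21, 41) = 1, so the inverse exists.
Back-substitute for 1:
1 = 1·21 − 1·20
  = −1·41 + 2·21
So 21⁻¹ ≡ 2 (mod 41).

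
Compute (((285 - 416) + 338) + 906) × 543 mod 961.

851

285 - 416 = -131 ≡ 830 (mod 961)
830 + 338 = 1168 ≡ 207 (mod 961)
207 + 906 = 1113 ≡ 152 (mod 961)
152 × 543 = 82536 ≡ 851 (mod 961)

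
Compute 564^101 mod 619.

Using repeated squaring:
564^1 ≡ 564 (mod 619)
564^2 ≡ 564^2 = 318096 ≡ 549 (mod 619)
564^4 ≡ 549^2 = 301401 ≡ 567 (mod 619)
564^8 ≡ 567^2 = 321489 ≡ 228 (mod 619)
564^16 ≡ 228^2 = 51984 ≡ 607 (mod 619)
564^32 ≡ 607^2 = 368449 ≡ 144 (mod 619)
564^64 ≡ 144^2 = 20736 ≡ 309 (mod 619)
564^101 = 564^64 * 564^32 * 564^4 * 564^1 ≡ 309 * 144 * 567 * 564 (mod 619).
Accumulate the product:
309 * 144 = 44496 ≡ 547
547 * 567 = 310149 ≡ 30
30 * 564 = 16920 ≡ 207

207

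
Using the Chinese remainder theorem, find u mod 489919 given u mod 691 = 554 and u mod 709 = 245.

691⁻¹ mod 709: 691·512 ≡ 1 (mod 709), so 691⁻¹ ≡ 512.
u = 554 + 691·((245 − 554)·512 mod 709) = 554 + 691·608 = 420682.

420682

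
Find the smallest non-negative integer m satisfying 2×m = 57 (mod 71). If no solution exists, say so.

64

gcd(2, 71) = 1, so a unique solution mod 71 exists.
2⁻¹ ≡ 36 (mod 71).
m ≡ 36×57 ≡ 64 (mod 71).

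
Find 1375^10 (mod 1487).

Compute successive squares:
1375^1 ≡ 1375 (mod 1487)
1375^2 ≡ 1375^2 = 1890625 ≡ 648 (mod 1487)
1375^4 ≡ 648^2 = 419904 ≡ 570 (mod 1487)
1375^8 ≡ 570^2 = 324900 ≡ 734 (mod 1487)
1375^10 = 1375^8 × 1375^2 ≡ 734 × 648 (mod 1487).
734 × 648 = 475632 ≡ 1279 (mod 1487).

1279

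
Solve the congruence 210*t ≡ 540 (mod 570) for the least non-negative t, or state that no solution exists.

gcd(210, 570) = 30, and 30 | 540, so solutions exist.
Divide through by 30: 7*t ≡ 18 (mod 19).
7⁻¹ ≡ 11 (mod 19).
t ≡ 11*18 ≡ 8 (mod 19).
The smallest non-negative solution is t = 8.

8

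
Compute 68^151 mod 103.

By square-and-multiply:
68^1 ≡ 68 (mod 103)
68^2 ≡ 68^2 = 4624 ≡ 92 (mod 103)
68^4 ≡ 92^2 = 8464 ≡ 18 (mod 103)
68^8 ≡ 18^2 = 324 ≡ 15 (mod 103)
68^16 ≡ 15^2 = 225 ≡ 19 (mod 103)
68^32 ≡ 19^2 = 361 ≡ 52 (mod 103)
68^64 ≡ 52^2 = 2704 ≡ 26 (mod 103)
68^128 ≡ 26^2 = 676 ≡ 58 (mod 103)
68^151 = 68^128 * 68^16 * 68^4 * 68^2 * 68^1 ≡ 58 * 19 * 18 * 92 * 68 (mod 103).
Accumulate the product:
58 * 19 = 1102 ≡ 72
72 * 18 = 1296 ≡ 60
60 * 92 = 5520 ≡ 61
61 * 68 = 4148 ≡ 28

28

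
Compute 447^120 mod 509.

120 in binary is 1111000, i.e. 120 = 64 + 32 + 16 + 8.
447^1 ≡ 447 (mod 509)
447^2 ≡ 447^2 = 199809 ≡ 281 (mod 509)
447^4 ≡ 281^2 = 78961 ≡ 66 (mod 509)
447^8 ≡ 66^2 = 4356 ≡ 284 (mod 509)
447^16 ≡ 284^2 = 80656 ≡ 234 (mod 509)
447^32 ≡ 234^2 = 54756 ≡ 293 (mod 509)
447^64 ≡ 293^2 = 85849 ≡ 337 (mod 509)
447^120 = 447^64 · 447^32 · 447^16 · 447^8 ≡ 337 · 293 · 234 · 284 (mod 509).
Accumulate the product:
337 · 293 = 98741 ≡ 504
504 · 234 = 117936 ≡ 357
357 · 284 = 101388 ≡ 97

97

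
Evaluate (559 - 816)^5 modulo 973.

837

559 - 816 = -257 ≡ 716 (mod 973)
(716)^5 ≡ 837 (mod 973)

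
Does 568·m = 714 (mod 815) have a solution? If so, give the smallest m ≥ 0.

73

gcd(568, 815) = 1, so a unique solution mod 815 exists.
568⁻¹ ≡ 782 (mod 815).
m ≡ 782·714 ≡ 73 (mod 815).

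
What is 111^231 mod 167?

139

111^1 ≡ 111 (mod 167)
111^2 ≡ 111^2 = 12321 ≡ 130 (mod 167)
111^4 ≡ 130^2 = 16900 ≡ 33 (mod 167)
111^8 ≡ 33^2 = 1089 ≡ 87 (mod 167)
111^16 ≡ 87^2 = 7569 ≡ 54 (mod 167)
111^32 ≡ 54^2 = 2916 ≡ 77 (mod 167)
111^64 ≡ 77^2 = 5929 ≡ 84 (mod 167)
111^128 ≡ 84^2 = 7056 ≡ 42 (mod 167)
111^231 = 111^128 * 111^64 * 111^32 * 111^4 * 111^2 * 111^1 ≡ 42 * 84 * 77 * 33 * 130 * 111 (mod 167).
Accumulate the product:
42 * 84 = 3528 ≡ 21
21 * 77 = 1617 ≡ 114
114 * 33 = 3762 ≡ 88
88 * 130 = 11440 ≡ 84
84 * 111 = 9324 ≡ 139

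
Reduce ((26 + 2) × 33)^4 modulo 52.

40

26 + 2 = 28
28 × 33 = 924 ≡ 40 (mod 52)
(40)^4 ≡ 40 (mod 52)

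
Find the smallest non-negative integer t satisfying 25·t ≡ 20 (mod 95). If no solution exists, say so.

gcd(25, 95) = 5, and 5 | 20, so solutions exist.
Divide through by 5: 5·t = 4 (mod 19).
5⁻¹ ≡ 4 (mod 19).
t ≡ 4·4 ≡ 16 (mod 19).
The smallest non-negative solution is t = 16.

16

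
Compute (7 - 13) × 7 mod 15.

3

7 - 13 = -6 ≡ 9 (mod 15)
9 × 7 = 63 ≡ 3 (mod 15)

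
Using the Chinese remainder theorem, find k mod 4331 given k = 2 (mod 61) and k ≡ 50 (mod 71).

3174

61⁻¹ mod 71: 61*7 ≡ 1 (mod 71), so 61⁻¹ ≡ 7.
k = 2 + 61*((50 − 2)*7 mod 71) = 2 + 61*52 = 3174.
Check: 3174 mod 61 = 2, 3174 mod 71 = 50. ✓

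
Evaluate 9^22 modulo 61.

By square-and-multiply:
22 in binary is 10110, i.e. 22 = 16 + 4 + 2.
9^1 ≡ 9 (mod 61)
9^2 ≡ 9^2 = 81 ≡ 20 (mod 61)
9^4 ≡ 20^2 = 400 ≡ 34 (mod 61)
9^8 ≡ 34^2 = 1156 ≡ 58 (mod 61)
9^16 ≡ 58^2 = 3364 ≡ 9 (mod 61)
9^22 = 9^16 × 9^4 × 9^2 ≡ 9 × 34 × 20 (mod 61).
Accumulate the product:
9 × 34 = 306 ≡ 1
1 × 20 = 20

20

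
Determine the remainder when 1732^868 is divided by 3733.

Using repeated squaring:
868 in binary is 1101100100, i.e. 868 = 512 + 256 + 64 + 32 + 4.
1732^1 ≡ 1732 (mod 3733)
1732^2 ≡ 1732^2 = 2999824 ≡ 2225 (mod 3733)
1732^4 ≡ 2225^2 = 4950625 ≡ 667 (mod 3733)
1732^8 ≡ 667^2 = 444889 ≡ 662 (mod 3733)
1732^16 ≡ 662^2 = 438244 ≡ 1483 (mod 3733)
1732^32 ≡ 1483^2 = 2199289 ≡ 552 (mod 3733)
1732^64 ≡ 552^2 = 304704 ≡ 2331 (mod 3733)
1732^128 ≡ 2331^2 = 5433561 ≡ 2046 (mod 3733)
1732^256 ≡ 2046^2 = 4186116 ≡ 1423 (mod 3733)
1732^512 ≡ 1423^2 = 2024929 ≡ 1643 (mod 3733)
1732^868 = 1732^512 * 1732^256 * 1732^64 * 1732^32 * 1732^4 ≡ 1643 * 1423 * 2331 * 552 * 667 (mod 3733).
Accumulate the product:
1643 * 1423 = 2337989 ≡ 1131
1131 * 2331 = 2636361 ≡ 863
863 * 552 = 476376 ≡ 2285
2285 * 667 = 1524095 ≡ 1031

1031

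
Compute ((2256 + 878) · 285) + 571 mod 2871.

2256 + 878 = 3134 ≡ 263 (mod 2871)
263 · 285 = 74955 ≡ 309 (mod 2871)
309 + 571 = 880

880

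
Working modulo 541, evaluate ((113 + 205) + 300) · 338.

113 + 205 = 318
318 + 300 = 618 ≡ 77 (mod 541)
77 · 338 = 26026 ≡ 58 (mod 541)

58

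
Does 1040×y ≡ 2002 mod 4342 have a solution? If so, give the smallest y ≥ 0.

123

gcd(1040, 4342) = 26, and 26 | 2002, so solutions exist.
Divide through by 26: 40×y ≡ 77 mod 167.
40⁻¹ ≡ 71 (mod 167).
y ≡ 71×77 ≡ 123 (mod 167).
The smallest non-negative solution is y = 123.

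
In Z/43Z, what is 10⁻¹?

By the extended Euclidean algorithm:
43 = 4·10 + 3
10 = 3·3 + 1
3 = 3·1 + 0
gcd(10, 43) = 1, so the inverse exists.
Back-substitute for 1:
1 = 1·10 − 3·3
  = −3·43 + 13·10
So 10⁻¹ ≡ 13 (mod 43).

13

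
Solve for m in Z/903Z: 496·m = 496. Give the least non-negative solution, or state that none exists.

gcd(496, 903) = 1, so a unique solution mod 903 exists.
496⁻¹ ≡ 832 (mod 903).
m ≡ 832·496 ≡ 1 (mod 903).

1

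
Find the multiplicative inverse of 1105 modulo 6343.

5901

Run the extended Euclidean algorithm:
6343 = 5×1105 + 818
1105 = 1×818 + 287
818 = 2×287 + 244
287 = 1×244 + 43
244 = 5×43 + 29
43 = 1×29 + 14
29 = 2×14 + 1
14 = 14×1 + 0
gcd(1105, 6343) = 1, so the inverse exists.
Back-substitute for 1:
1 = 1×29 − 2×14
  = −2×43 + 3×29
  = 3×244 − 17×43
  = −17×287 + 20×244
  = 20×818 − 57×287
  = −57×1105 + 77×818
  = 77×6343 − 442×1105
So 1105⁻¹ ≡ −442 ≡ 5901 (mod 6343).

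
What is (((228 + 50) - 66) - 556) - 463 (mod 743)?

228 + 50 = 278
278 - 66 = 212
212 - 556 = -344 ≡ 399 (mod 743)
399 - 463 = -64 ≡ 679 (mod 743)

679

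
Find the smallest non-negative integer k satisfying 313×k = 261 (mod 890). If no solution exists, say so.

797

gcd(313, 890) = 1, so a unique solution mod 890 exists.
313⁻¹ ≡ 327 (mod 890).
k ≡ 327×261 ≡ 797 (mod 890).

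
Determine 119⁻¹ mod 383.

103

Run the extended Euclidean algorithm:
383 = 3×119 + 26
119 = 4×26 + 15
26 = 1×15 + 11
15 = 1×11 + 4
11 = 2×4 + 3
4 = 1×3 + 1
3 = 3×1 + 0
gcd(119, 383) = 1, so the inverse exists.
Back-substitute for 1:
1 = 1×4 − 1×3
  = −1×11 + 3×4
  = 3×15 − 4×11
  = −4×26 + 7×15
  = 7×119 − 32×26
  = −32×383 + 103×119
So 119⁻¹ ≡ 103 (mod 383).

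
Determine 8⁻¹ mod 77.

29

Apply the Euclidean algorithm and back-substitute:
77 = 9×8 + 5
8 = 1×5 + 3
5 = 1×3 + 2
3 = 1×2 + 1
2 = 2×1 + 0
gcd(8, 77) = 1, so the inverse exists.
Bézout: 1 = −3×77 + 29×8.
So 8⁻¹ ≡ 29 (mod 77).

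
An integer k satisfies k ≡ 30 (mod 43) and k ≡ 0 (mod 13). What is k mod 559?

43⁻¹ mod 13: 43·10 ≡ 1 (mod 13), so 43⁻¹ ≡ 10.
k = 30 + 43·((0 − 30)·10 mod 13) = 30 + 43·12 = 546.

546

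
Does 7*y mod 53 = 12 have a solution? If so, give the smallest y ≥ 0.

gcd(7, 53) = 1, so a unique solution mod 53 exists.
7⁻¹ ≡ 38 (mod 53).
y ≡ 38*12 ≡ 32 (mod 53).

32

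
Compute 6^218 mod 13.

Compute successive squares:
6^1 ≡ 6 (mod 13)
6^2 ≡ 6^2 = 36 ≡ 10 (mod 13)
6^4 ≡ 10^2 = 100 ≡ 9 (mod 13)
6^8 ≡ 9^2 = 81 ≡ 3 (mod 13)
6^16 ≡ 3^2 = 9 (mod 13)
6^32 ≡ 9^2 = 81 ≡ 3 (mod 13)
6^64 ≡ 3^2 = 9 (mod 13)
6^128 ≡ 9^2 = 81 ≡ 3 (mod 13)
6^218 = 6^128 * 6^64 * 6^16 * 6^8 * 6^2 ≡ 3 * 9 * 9 * 3 * 10 (mod 13).
Accumulate the product:
3 * 9 = 27 ≡ 1
1 * 9 = 9
9 * 3 = 27 ≡ 1
1 * 10 = 10

10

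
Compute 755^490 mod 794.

585

Compute successive squares:
755^1 ≡ 755 (mod 794)
755^2 ≡ 755^2 = 570025 ≡ 727 (mod 794)
755^4 ≡ 727^2 = 528529 ≡ 519 (mod 794)
755^8 ≡ 519^2 = 269361 ≡ 195 (mod 794)
755^16 ≡ 195^2 = 38025 ≡ 707 (mod 794)
755^32 ≡ 707^2 = 499849 ≡ 423 (mod 794)
755^64 ≡ 423^2 = 178929 ≡ 279 (mod 794)
755^128 ≡ 279^2 = 77841 ≡ 29 (mod 794)
755^256 ≡ 29^2 = 841 ≡ 47 (mod 794)
755^490 = 755^256 · 755^128 · 755^64 · 755^32 · 755^8 · 755^2 ≡ 47 · 29 · 279 · 423 · 195 · 727 (mod 794).
Accumulate the product:
47 · 29 = 1363 ≡ 569
569 · 279 = 158751 ≡ 745
745 · 423 = 315135 ≡ 711
711 · 195 = 138645 ≡ 489
489 · 727 = 355503 ≡ 585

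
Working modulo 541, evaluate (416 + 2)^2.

522

416 + 2 = 418
(418)^2 ≡ 522 (mod 541)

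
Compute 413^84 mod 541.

436

84 in binary is 1010100, i.e. 84 = 64 + 16 + 4.
413^1 ≡ 413 (mod 541)
413^2 ≡ 413^2 = 170569 ≡ 154 (mod 541)
413^4 ≡ 154^2 = 23716 ≡ 453 (mod 541)
413^8 ≡ 453^2 = 205209 ≡ 170 (mod 541)
413^16 ≡ 170^2 = 28900 ≡ 227 (mod 541)
413^32 ≡ 227^2 = 51529 ≡ 134 (mod 541)
413^64 ≡ 134^2 = 17956 ≡ 103 (mod 541)
413^84 = 413^64 × 413^16 × 413^4 ≡ 103 × 227 × 453 (mod 541).
Accumulate the product:
103 × 227 = 23381 ≡ 118
118 × 453 = 53454 ≡ 436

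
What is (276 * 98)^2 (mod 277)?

276 * 98 = 27048 ≡ 179 (mod 277)
(179)^2 ≡ 186 (mod 277)

186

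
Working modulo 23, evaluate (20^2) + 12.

21

(20)^2 ≡ 9 (mod 23)
9 + 12 = 21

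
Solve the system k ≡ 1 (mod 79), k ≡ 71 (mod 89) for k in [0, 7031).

6479

79⁻¹ mod 89: 79×80 ≡ 1 (mod 89), so 79⁻¹ ≡ 80.
k = 1 + 79×((71 − 1)×80 mod 89) = 1 + 79×82 = 6479.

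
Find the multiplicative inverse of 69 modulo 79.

71

79 = 1×69 + 10
69 = 6×10 + 9
10 = 1×9 + 1
9 = 9×1 + 0
gcd(69, 79) = 1, so the inverse exists.
Back-substitute for 1:
1 = 1×10 − 1×9
  = −1×69 + 7×10
  = 7×79 − 8×69
So 69⁻¹ ≡ −8 ≡ 71 (mod 79).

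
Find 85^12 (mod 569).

12 in binary is 1100, i.e. 12 = 8 + 4.
85^1 ≡ 85 (mod 569)
85^2 ≡ 85^2 = 7225 ≡ 397 (mod 569)
85^4 ≡ 397^2 = 157609 ≡ 565 (mod 569)
85^8 ≡ 565^2 = 319225 ≡ 16 (mod 569)
85^12 = 85^8 * 85^4 ≡ 16 * 565 (mod 569).
16 * 565 = 9040 ≡ 505 (mod 569).

505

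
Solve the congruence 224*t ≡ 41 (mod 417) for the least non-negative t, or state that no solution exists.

gcd(224, 417) = 1, so a unique solution mod 417 exists.
224⁻¹ ≡ 296 (mod 417).
t ≡ 296*41 ≡ 43 (mod 417).

43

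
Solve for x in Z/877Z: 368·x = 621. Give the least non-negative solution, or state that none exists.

gcd(368, 877) = 1, so a unique solution mod 877 exists.
368⁻¹ ≡ 255 (mod 877).
x ≡ 255·621 ≡ 495 (mod 877).

495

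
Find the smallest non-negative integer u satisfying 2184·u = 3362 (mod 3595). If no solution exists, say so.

18

gcd(2184, 3595) = 1, so a unique solution mod 3595 exists.
2184⁻¹ ≡ 1944 (mod 3595).
u ≡ 1944·3362 ≡ 18 (mod 3595).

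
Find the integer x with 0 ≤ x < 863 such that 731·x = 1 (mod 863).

778

863 = 1×731 + 132
731 = 5×132 + 71
132 = 1×71 + 61
71 = 1×61 + 10
61 = 6×10 + 1
10 = 10×1 + 0
gcd(731, 863) = 1, so the inverse exists.
Back-substitute for 1:
1 = 1×61 − 6×10
  = −6×71 + 7×61
  = 7×132 − 13×71
  = −13×731 + 72×132
  = 72×863 − 85×731
So 731⁻¹ ≡ −85 ≡ 778 (mod 863).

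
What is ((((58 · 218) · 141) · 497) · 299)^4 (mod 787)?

58 · 218 = 12644 ≡ 52 (mod 787)
52 · 141 = 7332 ≡ 249 (mod 787)
249 · 497 = 123753 ≡ 194 (mod 787)
194 · 299 = 58006 ≡ 555 (mod 787)
(555)^4 ≡ 424 (mod 787)

424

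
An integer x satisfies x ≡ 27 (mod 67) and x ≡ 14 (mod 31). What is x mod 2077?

1099

67⁻¹ mod 31: 67·25 ≡ 1 (mod 31), so 67⁻¹ ≡ 25.
x = 27 + 67·((14 − 27)·25 mod 31) = 27 + 67·16 = 1099.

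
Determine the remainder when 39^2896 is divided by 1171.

14

Compute successive squares:
39^1 ≡ 39 (mod 1171)
39^2 ≡ 39^2 = 1521 ≡ 350 (mod 1171)
39^4 ≡ 350^2 = 122500 ≡ 716 (mod 1171)
39^8 ≡ 716^2 = 512656 ≡ 929 (mod 1171)
39^16 ≡ 929^2 = 863041 ≡ 14 (mod 1171)
39^32 ≡ 14^2 = 196 (mod 1171)
39^64 ≡ 196^2 = 38416 ≡ 944 (mod 1171)
39^128 ≡ 944^2 = 891136 ≡ 5 (mod 1171)
39^256 ≡ 5^2 = 25 (mod 1171)
39^512 ≡ 25^2 = 625 (mod 1171)
39^1024 ≡ 625^2 = 390625 ≡ 682 (mod 1171)
39^2048 ≡ 682^2 = 465124 ≡ 237 (mod 1171)
39^2896 = 39^2048 × 39^512 × 39^256 × 39^64 × 39^16 ≡ 237 × 625 × 25 × 944 × 14 (mod 1171).
Accumulate the product:
237 × 625 = 148125 ≡ 579
579 × 25 = 14475 ≡ 423
423 × 944 = 399312 ≡ 1
1 × 14 = 14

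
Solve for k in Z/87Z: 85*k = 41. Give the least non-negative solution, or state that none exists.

gcd(85, 87) = 1, so a unique solution mod 87 exists.
85⁻¹ ≡ 43 (mod 87).
k ≡ 43*41 ≡ 23 (mod 87).

23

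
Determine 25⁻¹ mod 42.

42 = 1·25 + 17
25 = 1·17 + 8
17 = 2·8 + 1
8 = 8·1 + 0
gcd(25, 42) = 1, so the inverse exists.
Bézout: 1 = 3·42 − 5·25.
So 25⁻¹ ≡ −5 ≡ 37 (mod 42).

37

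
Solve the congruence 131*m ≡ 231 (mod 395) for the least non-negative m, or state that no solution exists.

246

gcd(131, 395) = 1, so a unique solution mod 395 exists.
131⁻¹ ≡ 196 (mod 395).
m ≡ 196*231 ≡ 246 (mod 395).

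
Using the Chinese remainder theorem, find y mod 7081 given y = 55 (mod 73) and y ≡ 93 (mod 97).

4070

73⁻¹ mod 97: 73*4 ≡ 1 (mod 97), so 73⁻¹ ≡ 4.
y = 55 + 73*((93 − 55)*4 mod 97) = 55 + 73*55 = 4070.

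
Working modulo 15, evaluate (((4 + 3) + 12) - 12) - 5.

4 + 3 = 7
7 + 12 = 19 ≡ 4 (mod 15)
4 - 12 = -8 ≡ 7 (mod 15)
7 - 5 = 2

2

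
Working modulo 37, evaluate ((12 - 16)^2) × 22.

19

12 - 16 = -4 ≡ 33 (mod 37)
(33)^2 ≡ 16 (mod 37)
16 × 22 = 352 ≡ 19 (mod 37)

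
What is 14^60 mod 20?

16

By square-and-multiply:
60 in binary is 111100, i.e. 60 = 32 + 16 + 8 + 4.
14^1 ≡ 14 (mod 20)
14^2 ≡ 14^2 = 196 ≡ 16 (mod 20)
14^4 ≡ 16^2 = 256 ≡ 16 (mod 20)
14^8 ≡ 16^2 = 256 ≡ 16 (mod 20)
14^16 ≡ 16^2 = 256 ≡ 16 (mod 20)
14^32 ≡ 16^2 = 256 ≡ 16 (mod 20)
14^60 = 14^32 × 14^16 × 14^8 × 14^4 ≡ 16 × 16 × 16 × 16 (mod 20).
Accumulate the product:
16 × 16 = 256 ≡ 16
16 × 16 = 256 ≡ 16
16 × 16 = 256 ≡ 16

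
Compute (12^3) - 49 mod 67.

4

(12)^3 ≡ 53 (mod 67)
53 - 49 = 4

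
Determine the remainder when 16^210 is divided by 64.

0

16^1 ≡ 16 (mod 64)
16^2 ≡ 16^2 = 256 ≡ 0 (mod 64)
16^4 ≡ 0^2 = 0 (mod 64)
16^8 ≡ 0^2 = 0 (mod 64)
16^16 ≡ 0^2 = 0 (mod 64)
16^32 ≡ 0^2 = 0 (mod 64)
16^64 ≡ 0^2 = 0 (mod 64)
16^128 ≡ 0^2 = 0 (mod 64)
16^210 = 16^128 × 16^64 × 16^16 × 16^2 ≡ 0 × 0 × 0 × 0 (mod 64).
Accumulate the product:
0 × 0 = 0
0 × 0 = 0
0 × 0 = 0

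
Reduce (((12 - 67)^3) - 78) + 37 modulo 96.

48

12 - 67 = -55 ≡ 41 (mod 96)
(41)^3 ≡ 89 (mod 96)
89 - 78 = 11
11 + 37 = 48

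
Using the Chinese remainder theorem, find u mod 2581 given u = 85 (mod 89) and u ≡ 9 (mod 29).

89⁻¹ mod 29: 89·15 ≡ 1 (mod 29), so 89⁻¹ ≡ 15.
u = 85 + 89·((9 − 85)·15 mod 29) = 85 + 89·20 = 1865.

1865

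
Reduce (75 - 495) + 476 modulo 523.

56

75 - 495 = -420 ≡ 103 (mod 523)
103 + 476 = 579 ≡ 56 (mod 523)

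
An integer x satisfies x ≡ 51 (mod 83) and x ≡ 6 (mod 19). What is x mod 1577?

1545

83⁻¹ mod 19: 83·11 ≡ 1 (mod 19), so 83⁻¹ ≡ 11.
x = 51 + 83·((6 − 51)·11 mod 19) = 51 + 83·18 = 1545.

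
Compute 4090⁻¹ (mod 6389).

Run the extended Euclidean algorithm:
6389 = 1·4090 + 2299
4090 = 1·2299 + 1791
2299 = 1·1791 + 508
1791 = 3·508 + 267
508 = 1·267 + 241
267 = 1·241 + 26
241 = 9·26 + 7
26 = 3·7 + 5
7 = 1·5 + 2
5 = 2·2 + 1
2 = 2·1 + 0
gcd(4090, 6389) = 1, so the inverse exists.
Back-substitute for 1:
1 = 1·5 − 2·2
  = −2·7 + 3·5
  = 3·26 − 11·7
  = −11·241 + 102·26
  = 102·267 − 113·241
  = −113·508 + 215·267
  = 215·1791 − 758·508
  = −758·2299 + 973·1791
  = 973·4090 − 1731·2299
  = −1731·6389 + 2704·4090
So 4090⁻¹ ≡ 2704 (mod 6389).

2704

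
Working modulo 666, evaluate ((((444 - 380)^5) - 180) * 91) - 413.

155

444 - 380 = 64
(64)^5 ≡ 640 (mod 666)
640 - 180 = 460
460 * 91 = 41860 ≡ 568 (mod 666)
568 - 413 = 155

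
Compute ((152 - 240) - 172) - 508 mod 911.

143

152 - 240 = -88 ≡ 823 (mod 911)
823 - 172 = 651
651 - 508 = 143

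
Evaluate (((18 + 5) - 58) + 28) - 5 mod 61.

18 + 5 = 23
23 - 58 = -35 ≡ 26 (mod 61)
26 + 28 = 54
54 - 5 = 49

49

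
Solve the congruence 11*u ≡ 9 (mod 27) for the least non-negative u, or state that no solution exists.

gcd(11, 27) = 1, so a unique solution mod 27 exists.
11⁻¹ ≡ 5 (mod 27).
u ≡ 5*9 ≡ 18 (mod 27).

18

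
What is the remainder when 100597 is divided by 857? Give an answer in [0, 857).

100597 = 117*857 + 328, so 100597 ≡ 328 (mod 857).

328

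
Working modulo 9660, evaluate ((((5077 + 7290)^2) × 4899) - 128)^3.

5077 + 7290 = 12367 ≡ 2707 (mod 9660)
(2707)^2 ≡ 5569 (mod 9660)
5569 × 4899 = 27282531 ≡ 2691 (mod 9660)
2691 - 128 = 2563
(2563)^3 ≡ 8107 (mod 9660)

8107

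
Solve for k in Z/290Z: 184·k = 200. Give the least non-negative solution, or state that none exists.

gcd(184, 290) = 2, and 2 | 200, so solutions exist.
Divide through by 2: 92·k = 100 (mod 145).
92⁻¹ ≡ 93 (mod 145).
k ≡ 93·100 ≡ 20 (mod 145).
The smallest non-negative solution is k = 20.

20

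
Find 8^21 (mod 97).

79

8^1 ≡ 8 (mod 97)
8^2 ≡ 8^2 = 64 (mod 97)
8^4 ≡ 64^2 = 4096 ≡ 22 (mod 97)
8^8 ≡ 22^2 = 484 ≡ 96 (mod 97)
8^16 ≡ 96^2 = 9216 ≡ 1 (mod 97)
8^21 = 8^16 × 8^4 × 8^1 ≡ 1 × 22 × 8 (mod 97).
Accumulate the product:
1 × 22 = 22
22 × 8 = 176 ≡ 79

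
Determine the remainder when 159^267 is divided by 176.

Using repeated squaring:
267 in binary is 100001011, i.e. 267 = 256 + 8 + 2 + 1.
159^1 ≡ 159 (mod 176)
159^2 ≡ 159^2 = 25281 ≡ 113 (mod 176)
159^4 ≡ 113^2 = 12769 ≡ 97 (mod 176)
159^8 ≡ 97^2 = 9409 ≡ 81 (mod 176)
159^16 ≡ 81^2 = 6561 ≡ 49 (mod 176)
159^32 ≡ 49^2 = 2401 ≡ 113 (mod 176)
159^64 ≡ 113^2 = 12769 ≡ 97 (mod 176)
159^128 ≡ 97^2 = 9409 ≡ 81 (mod 176)
159^256 ≡ 81^2 = 6561 ≡ 49 (mod 176)
159^267 = 159^256 × 159^8 × 159^2 × 159^1 ≡ 49 × 81 × 113 × 159 (mod 176).
Accumulate the product:
49 × 81 = 3969 ≡ 97
97 × 113 = 10961 ≡ 49
49 × 159 = 7791 ≡ 47

47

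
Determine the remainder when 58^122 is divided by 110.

64

58^1 ≡ 58 (mod 110)
58^2 ≡ 58^2 = 3364 ≡ 64 (mod 110)
58^4 ≡ 64^2 = 4096 ≡ 26 (mod 110)
58^8 ≡ 26^2 = 676 ≡ 16 (mod 110)
58^16 ≡ 16^2 = 256 ≡ 36 (mod 110)
58^32 ≡ 36^2 = 1296 ≡ 86 (mod 110)
58^64 ≡ 86^2 = 7396 ≡ 26 (mod 110)
58^122 = 58^64 · 58^32 · 58^16 · 58^8 · 58^2 ≡ 26 · 86 · 36 · 16 · 64 (mod 110).
Accumulate the product:
26 · 86 = 2236 ≡ 36
36 · 36 = 1296 ≡ 86
86 · 16 = 1376 ≡ 56
56 · 64 = 3584 ≡ 64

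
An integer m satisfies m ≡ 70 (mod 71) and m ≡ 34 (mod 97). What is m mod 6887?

71⁻¹ mod 97: 71·41 ≡ 1 (mod 97), so 71⁻¹ ≡ 41.
m = 70 + 71·((34 − 70)·41 mod 97) = 70 + 71·76 = 5466.
Check: 5466 mod 71 = 70, 5466 mod 97 = 34. ✓

5466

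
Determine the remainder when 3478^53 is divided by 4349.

3314

Using repeated squaring:
3478^1 ≡ 3478 (mod 4349)
3478^2 ≡ 3478^2 = 12096484 ≡ 1915 (mod 4349)
3478^4 ≡ 1915^2 = 3667225 ≡ 1018 (mod 4349)
3478^8 ≡ 1018^2 = 1036324 ≡ 1262 (mod 4349)
3478^16 ≡ 1262^2 = 1592644 ≡ 910 (mod 4349)
3478^32 ≡ 910^2 = 828100 ≡ 1790 (mod 4349)
3478^53 = 3478^32 × 3478^16 × 3478^4 × 3478^1 ≡ 1790 × 910 × 1018 × 3478 (mod 4349).
Accumulate the product:
1790 × 910 = 1628900 ≡ 2374
2374 × 1018 = 2416732 ≡ 3037
3037 × 3478 = 10562686 ≡ 3314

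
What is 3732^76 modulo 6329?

5887

Compute successive squares:
76 in binary is 1001100, i.e. 76 = 64 + 8 + 4.
3732^1 ≡ 3732 (mod 6329)
3732^2 ≡ 3732^2 = 13927824 ≡ 4024 (mod 6329)
3732^4 ≡ 4024^2 = 16192576 ≡ 2994 (mod 6329)
3732^8 ≡ 2994^2 = 8964036 ≡ 2172 (mod 6329)
3732^16 ≡ 2172^2 = 4717584 ≡ 2479 (mod 6329)
3732^32 ≡ 2479^2 = 6145441 ≡ 6311 (mod 6329)
3732^64 ≡ 6311^2 = 39828721 ≡ 324 (mod 6329)
3732^76 = 3732^64 · 3732^8 · 3732^4 ≡ 324 · 2172 · 2994 (mod 6329).
Accumulate the product:
324 · 2172 = 703728 ≡ 1209
1209 · 2994 = 3619746 ≡ 5887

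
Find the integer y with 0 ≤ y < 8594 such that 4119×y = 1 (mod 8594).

Run the extended Euclidean algorithm:
8594 = 2×4119 + 356
4119 = 11×356 + 203
356 = 1×203 + 153
203 = 1×153 + 50
153 = 3×50 + 3
50 = 16×3 + 2
3 = 1×2 + 1
2 = 2×1 + 0
gcd(4119, 8594) = 1, so the inverse exists.
Back-substitute for 1:
1 = 1×3 − 1×2
  = −1×50 + 17×3
  = 17×153 − 52×50
  = −52×203 + 69×153
  = 69×356 − 121×203
  = −121×4119 + 1400×356
  = 1400×8594 − 2921×4119
So 4119⁻¹ ≡ −2921 ≡ 5673 (mod 8594).

5673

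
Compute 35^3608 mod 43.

3608 in binary is 111000011000, i.e. 3608 = 2048 + 1024 + 512 + 16 + 8.
35^1 ≡ 35 (mod 43)
35^2 ≡ 35^2 = 1225 ≡ 21 (mod 43)
35^4 ≡ 21^2 = 441 ≡ 11 (mod 43)
35^8 ≡ 11^2 = 121 ≡ 35 (mod 43)
35^16 ≡ 35^2 = 1225 ≡ 21 (mod 43)
35^32 ≡ 21^2 = 441 ≡ 11 (mod 43)
35^64 ≡ 11^2 = 121 ≡ 35 (mod 43)
35^128 ≡ 35^2 = 1225 ≡ 21 (mod 43)
35^256 ≡ 21^2 = 441 ≡ 11 (mod 43)
35^512 ≡ 11^2 = 121 ≡ 35 (mod 43)
35^1024 ≡ 35^2 = 1225 ≡ 21 (mod 43)
35^2048 ≡ 21^2 = 441 ≡ 11 (mod 43)
35^3608 = 35^2048 × 35^1024 × 35^512 × 35^16 × 35^8 ≡ 11 × 21 × 35 × 21 × 35 (mod 43).
Accumulate the product:
11 × 21 = 231 ≡ 16
16 × 35 = 560 ≡ 1
1 × 21 = 21
21 × 35 = 735 ≡ 4

4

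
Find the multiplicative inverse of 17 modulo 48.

17

By the extended Euclidean algorithm:
48 = 2×17 + 14
17 = 1×14 + 3
14 = 4×3 + 2
3 = 1×2 + 1
2 = 2×1 + 0
gcd(17, 48) = 1, so the inverse exists.
Bézout: 1 = −6×48 + 17×17.
So 17⁻¹ ≡ 17 (mod 48).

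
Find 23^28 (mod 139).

52

23^1 ≡ 23 (mod 139)
23^2 ≡ 23^2 = 529 ≡ 112 (mod 139)
23^4 ≡ 112^2 = 12544 ≡ 34 (mod 139)
23^8 ≡ 34^2 = 1156 ≡ 44 (mod 139)
23^16 ≡ 44^2 = 1936 ≡ 129 (mod 139)
23^28 = 23^16 × 23^8 × 23^4 ≡ 129 × 44 × 34 (mod 139).
Accumulate the product:
129 × 44 = 5676 ≡ 116
116 × 34 = 3944 ≡ 52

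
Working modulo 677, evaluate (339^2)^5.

478

(339)^2 ≡ 508 (mod 677)
(508)^5 ≡ 478 (mod 677)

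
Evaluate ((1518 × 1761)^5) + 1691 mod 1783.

1518 × 1761 = 2673198 ≡ 481 (mod 1783)
(481)^5 ≡ 1337 (mod 1783)
1337 + 1691 = 3028 ≡ 1245 (mod 1783)

1245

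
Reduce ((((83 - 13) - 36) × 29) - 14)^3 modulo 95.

8

83 - 13 = 70
70 - 36 = 34
34 × 29 = 986 ≡ 36 (mod 95)
36 - 14 = 22
(22)^3 ≡ 8 (mod 95)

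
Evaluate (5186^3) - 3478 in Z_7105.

1008

(5186)^3 ≡ 4486 (mod 7105)
4486 - 3478 = 1008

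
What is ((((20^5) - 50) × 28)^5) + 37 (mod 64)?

(20)^5 ≡ 0 (mod 64)
0 - 50 = -50 ≡ 14 (mod 64)
14 × 28 = 392 ≡ 8 (mod 64)
(8)^5 ≡ 0 (mod 64)
0 + 37 = 37

37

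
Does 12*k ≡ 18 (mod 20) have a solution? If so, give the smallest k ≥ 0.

no solution

gcd(12, 20) = 4, and 4 does not divide 18.
So the congruence has no solution.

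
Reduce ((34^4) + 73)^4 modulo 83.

(34)^4 ≡ 36 (mod 83)
36 + 73 = 109 ≡ 26 (mod 83)
(26)^4 ≡ 61 (mod 83)

61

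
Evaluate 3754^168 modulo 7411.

6109

168 in binary is 10101000, i.e. 168 = 128 + 32 + 8.
3754^1 ≡ 3754 (mod 7411)
3754^2 ≡ 3754^2 = 14092516 ≡ 4205 (mod 7411)
3754^4 ≡ 4205^2 = 17682025 ≡ 6790 (mod 7411)
3754^8 ≡ 6790^2 = 46104100 ≡ 269 (mod 7411)
3754^16 ≡ 269^2 = 72361 ≡ 5662 (mod 7411)
3754^32 ≡ 5662^2 = 32058244 ≡ 5669 (mod 7411)
3754^64 ≡ 5669^2 = 32137561 ≡ 3465 (mod 7411)
3754^128 ≡ 3465^2 = 12006225 ≡ 405 (mod 7411)
3754^168 = 3754^128 × 3754^32 × 3754^8 ≡ 405 × 5669 × 269 (mod 7411).
Accumulate the product:
405 × 5669 = 2295945 ≡ 5946
5946 × 269 = 1599474 ≡ 6109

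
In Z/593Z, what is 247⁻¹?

581

593 = 2*247 + 99
247 = 2*99 + 49
99 = 2*49 + 1
49 = 49*1 + 0
gcd(247, 593) = 1, so the inverse exists.
Bézout: 1 = 5*593 − 12*247.
So 247⁻¹ ≡ −12 ≡ 581 (mod 593).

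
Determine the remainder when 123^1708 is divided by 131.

123^1 ≡ 123 (mod 131)
123^2 ≡ 123^2 = 15129 ≡ 64 (mod 131)
123^4 ≡ 64^2 = 4096 ≡ 35 (mod 131)
123^8 ≡ 35^2 = 1225 ≡ 46 (mod 131)
123^16 ≡ 46^2 = 2116 ≡ 20 (mod 131)
123^32 ≡ 20^2 = 400 ≡ 7 (mod 131)
123^64 ≡ 7^2 = 49 (mod 131)
123^128 ≡ 49^2 = 2401 ≡ 43 (mod 131)
123^256 ≡ 43^2 = 1849 ≡ 15 (mod 131)
123^512 ≡ 15^2 = 225 ≡ 94 (mod 131)
123^1024 ≡ 94^2 = 8836 ≡ 59 (mod 131)
123^1708 = 123^1024 * 123^512 * 123^128 * 123^32 * 123^8 * 123^4 ≡ 59 * 94 * 43 * 7 * 46 * 35 (mod 131).
Accumulate the product:
59 * 94 = 5546 ≡ 44
44 * 43 = 1892 ≡ 58
58 * 7 = 406 ≡ 13
13 * 46 = 598 ≡ 74
74 * 35 = 2590 ≡ 101

101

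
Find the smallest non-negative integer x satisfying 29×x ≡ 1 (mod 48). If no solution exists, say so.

gcd(29, 48) = 1, so a unique solution mod 48 exists.
29⁻¹ ≡ 5 (mod 48).
x ≡ 5×1 ≡ 5 (mod 48).

5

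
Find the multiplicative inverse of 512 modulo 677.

677 = 1*512 + 165
512 = 3*165 + 17
165 = 9*17 + 12
17 = 1*12 + 5
12 = 2*5 + 2
5 = 2*2 + 1
2 = 2*1 + 0
gcd(512, 677) = 1, so the inverse exists.
Bézout: 1 = −211*677 + 279*512.
So 512⁻¹ ≡ 279 (mod 677).

279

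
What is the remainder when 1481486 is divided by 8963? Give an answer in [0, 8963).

1481486 = 165·8963 + 2591, so 1481486 ≡ 2591 (mod 8963).

2591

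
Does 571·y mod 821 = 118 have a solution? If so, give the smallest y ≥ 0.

gcd(571, 821) = 1, so a unique solution mod 821 exists.
571⁻¹ ≡ 266 (mod 821).
y ≡ 266·118 ≡ 190 (mod 821).

190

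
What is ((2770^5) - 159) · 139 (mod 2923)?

(2770)^5 ≡ 834 (mod 2923)
834 - 159 = 675
675 · 139 = 93825 ≡ 289 (mod 2923)

289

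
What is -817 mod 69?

-817 = -12*69 + 11, so -817 ≡ 11 (mod 69).

11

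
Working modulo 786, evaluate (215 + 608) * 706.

215 + 608 = 823 ≡ 37 (mod 786)
37 * 706 = 26122 ≡ 184 (mod 786)

184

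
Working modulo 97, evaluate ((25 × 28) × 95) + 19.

74

25 × 28 = 700 ≡ 21 (mod 97)
21 × 95 = 1995 ≡ 55 (mod 97)
55 + 19 = 74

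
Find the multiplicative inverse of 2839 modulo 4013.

2738

Run the extended Euclidean algorithm:
4013 = 1*2839 + 1174
2839 = 2*1174 + 491
1174 = 2*491 + 192
491 = 2*192 + 107
192 = 1*107 + 85
107 = 1*85 + 22
85 = 3*22 + 19
22 = 1*19 + 3
19 = 6*3 + 1
3 = 3*1 + 0
gcd(2839, 4013) = 1, so the inverse exists.
Back-substitute for 1:
1 = 1*19 − 6*3
  = −6*22 + 7*19
  = 7*85 − 27*22
  = −27*107 + 34*85
  = 34*192 − 61*107
  = −61*491 + 156*192
  = 156*1174 − 373*491
  = −373*2839 + 902*1174
  = 902*4013 − 1275*2839
So 2839⁻¹ ≡ −1275 ≡ 2738 (mod 4013).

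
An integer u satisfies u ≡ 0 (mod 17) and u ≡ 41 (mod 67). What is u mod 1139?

510

17⁻¹ mod 67: 17·4 ≡ 1 (mod 67), so 17⁻¹ ≡ 4.
u = 0 + 17·((41 − 0)·4 mod 67) = 0 + 17·30 = 510.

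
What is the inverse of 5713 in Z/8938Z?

Apply the Euclidean algorithm and back-substitute:
8938 = 1·5713 + 3225
5713 = 1·3225 + 2488
3225 = 1·2488 + 737
2488 = 3·737 + 277
737 = 2·277 + 183
277 = 1·183 + 94
183 = 1·94 + 89
94 = 1·89 + 5
89 = 17·5 + 4
5 = 1·4 + 1
4 = 4·1 + 0
gcd(5713, 8938) = 1, so the inverse exists.
Back-substitute for 1:
1 = 1·5 − 1·4
  = −1·89 + 18·5
  = 18·94 − 19·89
  = −19·183 + 37·94
  = 37·277 − 56·183
  = −56·737 + 149·277
  = 149·2488 − 503·737
  = −503·3225 + 652·2488
  = 652·5713 − 1155·3225
  = −1155·8938 + 1807·5713
So 5713⁻¹ ≡ 1807 (mod 8938).

1807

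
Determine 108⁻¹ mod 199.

164

199 = 1*108 + 91
108 = 1*91 + 17
91 = 5*17 + 6
17 = 2*6 + 5
6 = 1*5 + 1
5 = 5*1 + 0
gcd(108, 199) = 1, so the inverse exists.
Back-substitute for 1:
1 = 1*6 − 1*5
  = −1*17 + 3*6
  = 3*91 − 16*17
  = −16*108 + 19*91
  = 19*199 − 35*108
So 108⁻¹ ≡ −35 ≡ 164 (mod 199).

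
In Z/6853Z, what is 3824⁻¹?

Apply the Euclidean algorithm and back-substitute:
6853 = 1×3824 + 3029
3824 = 1×3029 + 795
3029 = 3×795 + 644
795 = 1×644 + 151
644 = 4×151 + 40
151 = 3×40 + 31
40 = 1×31 + 9
31 = 3×9 + 4
9 = 2×4 + 1
4 = 4×1 + 0
gcd(3824, 6853) = 1, so the inverse exists.
Bézout: 1 = 861×6853 − 1543×3824.
So 3824⁻¹ ≡ −1543 ≡ 5310 (mod 6853).

5310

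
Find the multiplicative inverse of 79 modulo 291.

291 = 3×79 + 54
79 = 1×54 + 25
54 = 2×25 + 4
25 = 6×4 + 1
4 = 4×1 + 0
gcd(79, 291) = 1, so the inverse exists.
Back-substitute for 1:
1 = 1×25 − 6×4
  = −6×54 + 13×25
  = 13×79 − 19×54
  = −19×291 + 70×79
So 79⁻¹ ≡ 70 (mod 291).

70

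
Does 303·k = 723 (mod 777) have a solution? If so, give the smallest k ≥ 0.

246

gcd(303, 777) = 3, and 3 | 723, so solutions exist.
Divide through by 3: 101·k ≡ 241 (mod 259).
101⁻¹ ≡ 159 (mod 259).
k ≡ 159·241 ≡ 246 (mod 259).
The smallest non-negative solution is k = 246.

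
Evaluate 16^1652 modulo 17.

1

Compute successive squares:
1652 in binary is 11001110100, i.e. 1652 = 1024 + 512 + 64 + 32 + 16 + 4.
16^1 ≡ 16 (mod 17)
16^2 ≡ 16^2 = 256 ≡ 1 (mod 17)
16^4 ≡ 1^2 = 1 (mod 17)
16^8 ≡ 1^2 = 1 (mod 17)
16^16 ≡ 1^2 = 1 (mod 17)
16^32 ≡ 1^2 = 1 (mod 17)
16^64 ≡ 1^2 = 1 (mod 17)
16^128 ≡ 1^2 = 1 (mod 17)
16^256 ≡ 1^2 = 1 (mod 17)
16^512 ≡ 1^2 = 1 (mod 17)
16^1024 ≡ 1^2 = 1 (mod 17)
16^1652 = 16^1024 × 16^512 × 16^64 × 16^32 × 16^16 × 16^4 ≡ 1 × 1 × 1 × 1 × 1 × 1 (mod 17).
Accumulate the product:
1 × 1 = 1
1 × 1 = 1
1 × 1 = 1
1 × 1 = 1
1 × 1 = 1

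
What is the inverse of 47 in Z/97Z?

Run the extended Euclidean algorithm:
97 = 2·47 + 3
47 = 15·3 + 2
3 = 1·2 + 1
2 = 2·1 + 0
gcd(47, 97) = 1, so the inverse exists.
Back-substitute for 1:
1 = 1·3 − 1·2
  = −1·47 + 16·3
  = 16·97 − 33·47
So 47⁻¹ ≡ −33 ≡ 64 (mod 97).

64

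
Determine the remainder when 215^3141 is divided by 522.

215

3141 in binary is 110001000101, i.e. 3141 = 2048 + 1024 + 64 + 4 + 1.
215^1 ≡ 215 (mod 522)
215^2 ≡ 215^2 = 46225 ≡ 289 (mod 522)
215^4 ≡ 289^2 = 83521 ≡ 1 (mod 522)
215^8 ≡ 1^2 = 1 (mod 522)
215^16 ≡ 1^2 = 1 (mod 522)
215^32 ≡ 1^2 = 1 (mod 522)
215^64 ≡ 1^2 = 1 (mod 522)
215^128 ≡ 1^2 = 1 (mod 522)
215^256 ≡ 1^2 = 1 (mod 522)
215^512 ≡ 1^2 = 1 (mod 522)
215^1024 ≡ 1^2 = 1 (mod 522)
215^2048 ≡ 1^2 = 1 (mod 522)
215^3141 = 215^2048 * 215^1024 * 215^64 * 215^4 * 215^1 ≡ 1 * 1 * 1 * 1 * 215 (mod 522).
Accumulate the product:
1 * 1 = 1
1 * 1 = 1
1 * 1 = 1
1 * 215 = 215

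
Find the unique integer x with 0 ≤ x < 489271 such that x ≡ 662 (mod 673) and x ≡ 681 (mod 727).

673⁻¹ mod 727: 673·175 ≡ 1 (mod 727), so 673⁻¹ ≡ 175.
x = 662 + 673·((681 − 662)·175 mod 727) = 662 + 673·417 = 281303.
Check: 281303 mod 673 = 662, 281303 mod 727 = 681. ✓

281303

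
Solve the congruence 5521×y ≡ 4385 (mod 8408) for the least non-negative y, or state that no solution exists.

gcd(5521, 8408) = 1, so a unique solution mod 8408 exists.
5521⁻¹ ≡ 5417 (mod 8408).
y ≡ 5417×4385 ≡ 945 (mod 8408).

945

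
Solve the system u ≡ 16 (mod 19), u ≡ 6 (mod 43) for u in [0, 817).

19⁻¹ mod 43: 19*34 ≡ 1 (mod 43), so 19⁻¹ ≡ 34.
u = 16 + 19*((6 − 16)*34 mod 43) = 16 + 19*4 = 92.

92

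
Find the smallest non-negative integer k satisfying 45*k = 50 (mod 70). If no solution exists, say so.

gcd(45, 70) = 5, and 5 | 50, so solutions exist.
Divide through by 5: 9*k mod 14 = 10.
9⁻¹ ≡ 11 (mod 14).
k ≡ 11*10 ≡ 12 (mod 14).
The smallest non-negative solution is k = 12.

12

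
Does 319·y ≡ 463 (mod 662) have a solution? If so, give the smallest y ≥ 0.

651

gcd(319, 662) = 1, so a unique solution mod 662 exists.
319⁻¹ ≡ 193 (mod 662).
y ≡ 193·463 ≡ 651 (mod 662).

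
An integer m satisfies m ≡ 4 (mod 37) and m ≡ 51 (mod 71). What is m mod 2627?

37⁻¹ mod 71: 37×48 ≡ 1 (mod 71), so 37⁻¹ ≡ 48.
m = 4 + 37×((51 − 4)×48 mod 71) = 4 + 37×55 = 2039.
Check: 2039 mod 37 = 4, 2039 mod 71 = 51. ✓

2039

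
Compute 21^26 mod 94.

26 in binary is 11010, i.e. 26 = 16 + 8 + 2.
21^1 ≡ 21 (mod 94)
21^2 ≡ 21^2 = 441 ≡ 65 (mod 94)
21^4 ≡ 65^2 = 4225 ≡ 89 (mod 94)
21^8 ≡ 89^2 = 7921 ≡ 25 (mod 94)
21^16 ≡ 25^2 = 625 ≡ 61 (mod 94)
21^26 = 21^16 · 21^8 · 21^2 ≡ 61 · 25 · 65 (mod 94).
Accumulate the product:
61 · 25 = 1525 ≡ 21
21 · 65 = 1365 ≡ 49

49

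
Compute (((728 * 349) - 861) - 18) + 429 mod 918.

728 * 349 = 254072 ≡ 704 (mod 918)
704 - 861 = -157 ≡ 761 (mod 918)
761 - 18 = 743
743 + 429 = 1172 ≡ 254 (mod 918)

254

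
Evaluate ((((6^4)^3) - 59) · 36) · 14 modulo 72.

0

(6)^4 ≡ 0 (mod 72)
(0)^3 ≡ 0 (mod 72)
0 - 59 = -59 ≡ 13 (mod 72)
13 · 36 = 468 ≡ 36 (mod 72)
36 · 14 = 504 ≡ 0 (mod 72)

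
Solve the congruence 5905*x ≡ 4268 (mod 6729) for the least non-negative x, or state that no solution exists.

gcd(5905, 6729) = 1, so a unique solution mod 6729 exists.
5905⁻¹ ≡ 3340 (mod 6729).
x ≡ 3340*4268 ≡ 3098 (mod 6729).

3098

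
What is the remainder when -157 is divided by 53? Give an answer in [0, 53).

2

-157 = -3·53 + 2, so -157 ≡ 2 (mod 53).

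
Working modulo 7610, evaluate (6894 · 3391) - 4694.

6894 · 3391 = 23377554 ≡ 7244 (mod 7610)
7244 - 4694 = 2550

2550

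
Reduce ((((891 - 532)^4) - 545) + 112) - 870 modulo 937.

355

891 - 532 = 359
(359)^4 ≡ 721 (mod 937)
721 - 545 = 176
176 + 112 = 288
288 - 870 = -582 ≡ 355 (mod 937)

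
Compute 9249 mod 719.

9249 = 12×719 + 621, so 9249 ≡ 621 (mod 719).

621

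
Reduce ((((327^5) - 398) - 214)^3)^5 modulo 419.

66

(327)^5 ≡ 298 (mod 419)
298 - 398 = -100 ≡ 319 (mod 419)
319 - 214 = 105
(105)^3 ≡ 347 (mod 419)
(347)^5 ≡ 66 (mod 419)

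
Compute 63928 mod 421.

63928 = 151·421 + 357, so 63928 ≡ 357 (mod 421).

357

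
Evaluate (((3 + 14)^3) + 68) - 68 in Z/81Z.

3 + 14 = 17
(17)^3 ≡ 53 (mod 81)
53 + 68 = 121 ≡ 40 (mod 81)
40 - 68 = -28 ≡ 53 (mod 81)

53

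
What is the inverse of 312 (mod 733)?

733 = 2·312 + 109
312 = 2·109 + 94
109 = 1·94 + 15
94 = 6·15 + 4
15 = 3·4 + 3
4 = 1·3 + 1
3 = 3·1 + 0
gcd(312, 733) = 1, so the inverse exists.
Back-substitute for 1:
1 = 1·4 − 1·3
  = −1·15 + 4·4
  = 4·94 − 25·15
  = −25·109 + 29·94
  = 29·312 − 83·109
  = −83·733 + 195·312
So 312⁻¹ ≡ 195 (mod 733).

195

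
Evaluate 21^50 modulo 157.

31

By square-and-multiply:
21^1 ≡ 21 (mod 157)
21^2 ≡ 21^2 = 441 ≡ 127 (mod 157)
21^4 ≡ 127^2 = 16129 ≡ 115 (mod 157)
21^8 ≡ 115^2 = 13225 ≡ 37 (mod 157)
21^16 ≡ 37^2 = 1369 ≡ 113 (mod 157)
21^32 ≡ 113^2 = 12769 ≡ 52 (mod 157)
21^50 = 21^32 · 21^16 · 21^2 ≡ 52 · 113 · 127 (mod 157).
Accumulate the product:
52 · 113 = 5876 ≡ 67
67 · 127 = 8509 ≡ 31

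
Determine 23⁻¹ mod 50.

37

By the extended Euclidean algorithm:
50 = 2·23 + 4
23 = 5·4 + 3
4 = 1·3 + 1
3 = 3·1 + 0
gcd(23, 50) = 1, so the inverse exists.
Back-substitute for 1:
1 = 1·4 − 1·3
  = −1·23 + 6·4
  = 6·50 − 13·23
So 23⁻¹ ≡ −13 ≡ 37 (mod 50).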